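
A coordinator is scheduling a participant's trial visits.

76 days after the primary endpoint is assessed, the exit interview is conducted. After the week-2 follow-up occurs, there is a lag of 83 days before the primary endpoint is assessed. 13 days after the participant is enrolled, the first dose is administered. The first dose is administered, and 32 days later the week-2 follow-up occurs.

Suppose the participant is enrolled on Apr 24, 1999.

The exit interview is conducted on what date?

The participant is enrolled: Apr 24, 1999.
The first dose is administered: Apr 24, 1999 + 13 days = May 7, 1999.
The week-2 follow-up occurs: May 7, 1999 + 32 days = Jun 8, 1999.
The primary endpoint is assessed: Jun 8, 1999 + 83 days = Aug 30, 1999.
The exit interview is conducted: Aug 30, 1999 + 76 days = Nov 14, 1999.

Nov 14, 1999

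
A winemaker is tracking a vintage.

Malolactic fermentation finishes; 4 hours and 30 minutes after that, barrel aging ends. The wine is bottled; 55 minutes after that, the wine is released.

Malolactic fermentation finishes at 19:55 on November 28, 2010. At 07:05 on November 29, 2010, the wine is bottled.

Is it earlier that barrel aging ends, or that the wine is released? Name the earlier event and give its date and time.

Malolactic fermentation finishes: 19:55 Nov 28, 2010.
Barrel aging ends: 19:55 Nov 28, 2010 + 4h30m = 00:25 Nov 29, 2010.
The wine is bottled: 07:05 Nov 29, 2010.
The wine is released: 07:05 Nov 29, 2010 + 55m = 08:00 Nov 29, 2010.
Comparing: barrel aging ends at 00:25 Nov 29, 2010 vs the wine is released at 08:00 Nov 29, 2010. Earlier: barrel aging ends.

Barrel aging ends — 00:25 on November 29, 2010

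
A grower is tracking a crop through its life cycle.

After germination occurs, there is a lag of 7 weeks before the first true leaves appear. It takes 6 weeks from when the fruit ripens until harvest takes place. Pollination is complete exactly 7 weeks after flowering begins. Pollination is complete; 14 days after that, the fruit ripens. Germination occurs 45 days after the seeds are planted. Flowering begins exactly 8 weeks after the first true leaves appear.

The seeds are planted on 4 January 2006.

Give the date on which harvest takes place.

The seeds are planted: Jan 4, 2006.
Germination occurs: Jan 4, 2006 + 45 days = Feb 18, 2006.
The first true leaves appear: Feb 18, 2006 + 7 weeks = Apr 8, 2006.
Flowering begins: Apr 8, 2006 + 8 weeks = Jun 3, 2006.
Pollination is complete: Jun 3, 2006 + 7 weeks = Jul 22, 2006.
The fruit ripens: Jul 22, 2006 + 14 days = Aug 5, 2006.
Harvest takes place: Aug 5, 2006 + 6 weeks = Sep 16, 2006.

16 September 2006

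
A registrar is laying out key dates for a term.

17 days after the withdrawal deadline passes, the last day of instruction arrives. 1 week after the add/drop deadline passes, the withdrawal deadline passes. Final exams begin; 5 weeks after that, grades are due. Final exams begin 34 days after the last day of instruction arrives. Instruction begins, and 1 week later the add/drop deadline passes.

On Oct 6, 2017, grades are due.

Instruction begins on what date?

Grades are due: Oct 6, 2017.
Final exams begin: Oct 6, 2017 − 5 weeks = Sep 1, 2017.
The last day of instruction arrives: Sep 1, 2017 − 34 days = Jul 29, 2017.
The withdrawal deadline passes: Jul 29, 2017 − 17 days = Jul 12, 2017.
The add/drop deadline passes: Jul 12, 2017 − 1 week = Jul 5, 2017.
Instruction begins: Jul 5, 2017 − 1 week = Jun 28, 2017.

Jun 28, 2017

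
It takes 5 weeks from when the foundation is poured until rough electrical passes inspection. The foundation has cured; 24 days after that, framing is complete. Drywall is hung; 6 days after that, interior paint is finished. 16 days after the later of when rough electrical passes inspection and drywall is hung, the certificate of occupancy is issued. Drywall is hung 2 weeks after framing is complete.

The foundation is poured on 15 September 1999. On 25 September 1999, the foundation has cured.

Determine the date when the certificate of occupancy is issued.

The foundation is poured: Sep 15, 1999.
Rough electrical passes inspection: Sep 15, 1999 + 5 weeks = Oct 20, 1999.
The foundation has cured: Sep 25, 1999.
Framing is complete: Sep 25, 1999 + 24 days = Oct 19, 1999.
Drywall is hung: Oct 19, 1999 + 2 weeks = Nov 2, 1999.
Both prerequisites met — rough electrical passes inspection (Oct 20, 1999), drywall is hung (Nov 2, 1999); the later is Nov 2, 1999.
The certificate of occupancy is issued: Nov 2, 1999 + 16 days = Nov 18, 1999.

18 November 1999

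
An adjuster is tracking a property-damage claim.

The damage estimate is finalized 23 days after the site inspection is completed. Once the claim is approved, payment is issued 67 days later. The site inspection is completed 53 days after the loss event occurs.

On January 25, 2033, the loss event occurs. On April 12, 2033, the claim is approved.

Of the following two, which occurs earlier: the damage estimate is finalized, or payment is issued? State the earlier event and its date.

The loss event occurs: Jan 25, 2033.
The site inspection is completed: Jan 25, 2033 + 53 days = Mar 19, 2033.
The damage estimate is finalized: Mar 19, 2033 + 23 days = Apr 11, 2033.
The claim is approved: Apr 12, 2033.
Payment is issued: Apr 12, 2033 + 67 days = Jun 18, 2033.
Comparing: the damage estimate is finalized on Apr 11, 2033 vs payment is issued on Jun 18, 2033. Earlier: the damage estimate is finalized.

The damage estimate is finalized — April 11, 2033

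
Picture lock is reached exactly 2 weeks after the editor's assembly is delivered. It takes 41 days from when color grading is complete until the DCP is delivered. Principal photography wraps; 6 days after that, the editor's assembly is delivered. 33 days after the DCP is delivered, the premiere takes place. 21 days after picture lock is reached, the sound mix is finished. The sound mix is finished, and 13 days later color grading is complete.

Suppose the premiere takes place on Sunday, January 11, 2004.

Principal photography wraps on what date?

The premiere takes place: Jan 11, 2004.
The DCP is delivered: Jan 11, 2004 − 33 days = Dec 9, 2003.
Color grading is complete: Dec 9, 2003 − 41 days = Oct 29, 2003.
The sound mix is finished: Oct 29, 2003 − 13 days = Oct 16, 2003.
Picture lock is reached: Oct 16, 2003 − 21 days = Sep 25, 2003.
The editor's assembly is delivered: Sep 25, 2003 − 2 weeks = Sep 11, 2003.
Principal photography wraps: Sep 11, 2003 − 6 days = Sep 5, 2003.

Friday, September 5, 2003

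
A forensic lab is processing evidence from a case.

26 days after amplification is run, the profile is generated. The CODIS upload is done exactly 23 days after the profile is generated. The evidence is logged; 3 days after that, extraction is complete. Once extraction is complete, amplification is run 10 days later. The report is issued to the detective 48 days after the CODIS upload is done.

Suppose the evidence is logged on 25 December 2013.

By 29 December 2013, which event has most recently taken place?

Extraction is complete

The evidence is logged: Dec 25, 2013.
Extraction is complete: Dec 25, 2013 + 3 days = Dec 28, 2013.
Amplification is run: Dec 28, 2013 + 10 days = Jan 7, 2014.
The profile is generated: Jan 7, 2014 + 26 days = Feb 2, 2014.
The CODIS upload is done: Feb 2, 2014 + 23 days = Feb 25, 2014.
The report is issued to the detective: Feb 25, 2014 + 48 days = Apr 14, 2014.
Dec 29, 2013 falls between when extraction is complete (Dec 28, 2013) and when amplification is run (Jan 7, 2014).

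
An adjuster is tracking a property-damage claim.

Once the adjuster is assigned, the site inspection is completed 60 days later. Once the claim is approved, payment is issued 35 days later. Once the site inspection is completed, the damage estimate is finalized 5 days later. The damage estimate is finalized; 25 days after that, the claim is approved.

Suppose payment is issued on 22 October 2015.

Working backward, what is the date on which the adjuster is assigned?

19 June 2015

Payment is issued: Oct 22, 2015.
The claim is approved: Oct 22, 2015 − 35 days = Sep 17, 2015.
The damage estimate is finalized: Sep 17, 2015 − 25 days = Aug 23, 2015.
The site inspection is completed: Aug 23, 2015 − 5 days = Aug 18, 2015.
The adjuster is assigned: Aug 18, 2015 − 60 days = Jun 19, 2015.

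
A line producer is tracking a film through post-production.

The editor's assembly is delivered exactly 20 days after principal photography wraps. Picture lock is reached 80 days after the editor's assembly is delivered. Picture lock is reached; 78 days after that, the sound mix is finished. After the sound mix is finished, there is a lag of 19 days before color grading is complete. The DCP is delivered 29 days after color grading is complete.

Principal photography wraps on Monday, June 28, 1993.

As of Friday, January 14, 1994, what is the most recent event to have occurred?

Principal photography wraps: Jun 28, 1993.
The editor's assembly is delivered: Jun 28, 1993 + 20 days = Jul 18, 1993.
Picture lock is reached: Jul 18, 1993 + 80 days = Oct 6, 1993.
The sound mix is finished: Oct 6, 1993 + 78 days = Dec 23, 1993.
Color grading is complete: Dec 23, 1993 + 19 days = Jan 11, 1994.
The DCP is delivered: Jan 11, 1994 + 29 days = Feb 9, 1994.
Jan 14, 1994 falls between when color grading is complete (Jan 11, 1994) and when the DCP is delivered (Feb 9, 1994).

Color grading is complete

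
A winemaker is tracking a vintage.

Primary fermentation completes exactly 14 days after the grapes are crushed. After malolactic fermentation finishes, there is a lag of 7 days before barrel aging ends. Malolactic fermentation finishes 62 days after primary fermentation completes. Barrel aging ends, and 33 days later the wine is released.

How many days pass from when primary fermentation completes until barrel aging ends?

69 days

Causal path: primary fermentation completes → malolactic fermentation finishes → barrel aging ends.
Total delay along the path: 62 + 7 = 69 days.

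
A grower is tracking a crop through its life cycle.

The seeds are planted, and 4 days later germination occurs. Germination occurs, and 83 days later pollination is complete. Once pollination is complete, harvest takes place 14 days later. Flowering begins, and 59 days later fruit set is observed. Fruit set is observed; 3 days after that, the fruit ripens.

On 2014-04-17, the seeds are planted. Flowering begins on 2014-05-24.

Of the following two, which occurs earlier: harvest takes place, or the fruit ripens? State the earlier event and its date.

The seeds are planted: Apr 17, 2014.
Germination occurs: Apr 17, 2014 + 4 days = Apr 21, 2014.
Pollination is complete: Apr 21, 2014 + 83 days = Jul 13, 2014.
Harvest takes place: Jul 13, 2014 + 14 days = Jul 27, 2014.
Flowering begins: May 24, 2014.
Fruit set is observed: May 24, 2014 + 59 days = Jul 22, 2014.
The fruit ripens: Jul 22, 2014 + 3 days = Jul 25, 2014.
Comparing: harvest takes place on Jul 27, 2014 vs the fruit ripens on Jul 25, 2014. Earlier: the fruit ripens.

The fruit ripens — 2014-07-25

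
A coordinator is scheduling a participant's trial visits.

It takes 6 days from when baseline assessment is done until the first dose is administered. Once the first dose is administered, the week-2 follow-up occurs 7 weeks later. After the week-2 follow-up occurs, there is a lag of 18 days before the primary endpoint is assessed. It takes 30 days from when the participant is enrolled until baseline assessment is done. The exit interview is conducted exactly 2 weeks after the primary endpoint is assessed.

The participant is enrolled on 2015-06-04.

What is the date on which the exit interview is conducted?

2015-09-29

The participant is enrolled: Jun 4, 2015.
Baseline assessment is done: Jun 4, 2015 + 30 days = Jul 4, 2015.
The first dose is administered: Jul 4, 2015 + 6 days = Jul 10, 2015.
The week-2 follow-up occurs: Jul 10, 2015 + 7 weeks = Aug 28, 2015.
The primary endpoint is assessed: Aug 28, 2015 + 18 days = Sep 15, 2015.
The exit interview is conducted: Sep 15, 2015 + 2 weeks = Sep 29, 2015.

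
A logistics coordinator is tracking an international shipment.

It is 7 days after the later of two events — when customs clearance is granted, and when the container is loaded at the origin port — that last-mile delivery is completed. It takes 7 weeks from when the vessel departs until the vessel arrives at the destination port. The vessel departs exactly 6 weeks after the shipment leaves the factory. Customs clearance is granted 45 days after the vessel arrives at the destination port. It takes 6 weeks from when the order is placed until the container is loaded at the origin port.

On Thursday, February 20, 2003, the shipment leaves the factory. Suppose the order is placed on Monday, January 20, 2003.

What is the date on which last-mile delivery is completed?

The shipment leaves the factory: Feb 20, 2003.
The vessel departs: Feb 20, 2003 + 6 weeks = Apr 3, 2003.
The vessel arrives at the destination port: Apr 3, 2003 + 7 weeks = May 22, 2003.
Customs clearance is granted: May 22, 2003 + 45 days = Jul 6, 2003.
The order is placed: Jan 20, 2003.
The container is loaded at the origin port: Jan 20, 2003 + 6 weeks = Mar 3, 2003.
Both prerequisites met — customs clearance is granted (Jul 6, 2003), the container is loaded at the origin port (Mar 3, 2003); the later is Jul 6, 2003.
Last-mile delivery is completed: Jul 6, 2003 + 7 days = Jul 13, 2003.

Sunday, July 13, 2003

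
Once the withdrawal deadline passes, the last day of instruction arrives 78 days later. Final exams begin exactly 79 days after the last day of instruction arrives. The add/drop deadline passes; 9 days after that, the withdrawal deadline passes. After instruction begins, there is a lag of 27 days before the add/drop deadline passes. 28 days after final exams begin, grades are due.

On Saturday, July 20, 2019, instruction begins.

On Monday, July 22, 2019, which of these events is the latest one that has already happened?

Instruction begins: Jul 20, 2019.
The add/drop deadline passes: Jul 20, 2019 + 27 days = Aug 16, 2019.
The withdrawal deadline passes: Aug 16, 2019 + 9 days = Aug 25, 2019.
The last day of instruction arrives: Aug 25, 2019 + 78 days = Nov 11, 2019.
Final exams begin: Nov 11, 2019 + 79 days = Jan 29, 2020.
Grades are due: Jan 29, 2020 + 28 days = Feb 26, 2020.
Jul 22, 2019 falls between when instruction begins (Jul 20, 2019) and when the add/drop deadline passes (Aug 16, 2019).

Instruction begins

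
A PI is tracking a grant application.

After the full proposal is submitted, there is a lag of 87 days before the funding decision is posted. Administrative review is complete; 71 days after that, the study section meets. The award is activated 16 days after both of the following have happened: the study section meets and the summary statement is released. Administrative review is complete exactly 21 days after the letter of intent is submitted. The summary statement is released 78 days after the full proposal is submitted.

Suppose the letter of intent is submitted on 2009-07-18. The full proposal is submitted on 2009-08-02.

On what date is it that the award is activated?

The letter of intent is submitted: Jul 18, 2009.
Administrative review is complete: Jul 18, 2009 + 21 days = Aug 8, 2009.
The study section meets: Aug 8, 2009 + 71 days = Oct 18, 2009.
The full proposal is submitted: Aug 2, 2009.
The summary statement is released: Aug 2, 2009 + 78 days = Oct 19, 2009.
Both prerequisites met — the study section meets (Oct 18, 2009), the summary statement is released (Oct 19, 2009); the later is Oct 19, 2009.
The award is activated: Oct 19, 2009 + 16 days = Nov 4, 2009.

2009-11-04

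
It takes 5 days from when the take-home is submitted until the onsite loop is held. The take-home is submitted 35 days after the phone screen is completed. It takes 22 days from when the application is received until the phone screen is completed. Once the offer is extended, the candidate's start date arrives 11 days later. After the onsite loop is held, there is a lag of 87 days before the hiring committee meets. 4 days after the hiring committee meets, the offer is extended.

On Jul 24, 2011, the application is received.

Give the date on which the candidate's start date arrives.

Jan 4, 2012

The application is received: Jul 24, 2011.
The phone screen is completed: Jul 24, 2011 + 22 days = Aug 15, 2011.
The take-home is submitted: Aug 15, 2011 + 35 days = Sep 19, 2011.
The onsite loop is held: Sep 19, 2011 + 5 days = Sep 24, 2011.
The hiring committee meets: Sep 24, 2011 + 87 days = Dec 20, 2011.
The offer is extended: Dec 20, 2011 + 4 days = Dec 24, 2011.
The candidate's start date arrives: Dec 24, 2011 + 11 days = Jan 4, 2012.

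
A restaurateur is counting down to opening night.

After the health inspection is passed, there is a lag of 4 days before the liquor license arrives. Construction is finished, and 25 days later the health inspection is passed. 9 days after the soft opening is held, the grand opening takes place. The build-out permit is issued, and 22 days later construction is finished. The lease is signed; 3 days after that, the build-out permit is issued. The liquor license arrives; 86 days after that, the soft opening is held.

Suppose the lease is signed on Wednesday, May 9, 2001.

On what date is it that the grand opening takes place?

The lease is signed: May 9, 2001.
The build-out permit is issued: May 9, 2001 + 3 days = May 12, 2001.
Construction is finished: May 12, 2001 + 22 days = Jun 3, 2001.
The health inspection is passed: Jun 3, 2001 + 25 days = Jun 28, 2001.
The liquor license arrives: Jun 28, 2001 + 4 days = Jul 2, 2001.
The soft opening is held: Jul 2, 2001 + 86 days = Sep 26, 2001.
The grand opening takes place: Sep 26, 2001 + 9 days = Oct 5, 2001.

Friday, October 5, 2001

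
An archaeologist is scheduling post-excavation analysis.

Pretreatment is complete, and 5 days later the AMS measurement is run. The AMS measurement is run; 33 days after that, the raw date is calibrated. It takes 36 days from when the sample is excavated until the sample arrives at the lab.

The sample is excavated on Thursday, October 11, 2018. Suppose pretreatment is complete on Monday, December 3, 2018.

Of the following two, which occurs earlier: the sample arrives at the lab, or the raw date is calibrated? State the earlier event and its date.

The sample is excavated: Oct 11, 2018.
The sample arrives at the lab: Oct 11, 2018 + 36 days = Nov 16, 2018.
Pretreatment is complete: Dec 3, 2018.
The AMS measurement is run: Dec 3, 2018 + 5 days = Dec 8, 2018.
The raw date is calibrated: Dec 8, 2018 + 33 days = Jan 10, 2019.
Comparing: the sample arrives at the lab on Nov 16, 2018 vs the raw date is calibrated on Jan 10, 2019. Earlier: the sample arrives at the lab.

The sample arrives at the lab — Friday, November 16, 2018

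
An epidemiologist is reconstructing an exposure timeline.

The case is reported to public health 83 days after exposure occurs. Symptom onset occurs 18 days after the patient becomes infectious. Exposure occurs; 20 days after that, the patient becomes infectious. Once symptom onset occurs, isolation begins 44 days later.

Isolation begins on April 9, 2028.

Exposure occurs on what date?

January 18, 2028

Isolation begins: Apr 9, 2028.
Symptom onset occurs: Apr 9, 2028 − 44 days = Feb 25, 2028.
The patient becomes infectious: Feb 25, 2028 − 18 days = Feb 7, 2028.
Exposure occurs: Feb 7, 2028 − 20 days = Jan 18, 2028.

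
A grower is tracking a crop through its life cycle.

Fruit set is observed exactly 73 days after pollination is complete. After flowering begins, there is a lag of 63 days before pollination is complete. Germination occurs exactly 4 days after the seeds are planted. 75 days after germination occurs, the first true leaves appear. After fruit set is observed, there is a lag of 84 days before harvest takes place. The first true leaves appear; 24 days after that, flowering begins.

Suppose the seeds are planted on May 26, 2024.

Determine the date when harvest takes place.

April 14, 2025

The seeds are planted: May 26, 2024.
Germination occurs: May 26, 2024 + 4 days = May 30, 2024.
The first true leaves appear: May 30, 2024 + 75 days = Aug 13, 2024.
Flowering begins: Aug 13, 2024 + 24 days = Sep 6, 2024.
Pollination is complete: Sep 6, 2024 + 63 days = Nov 8, 2024.
Fruit set is observed: Nov 8, 2024 + 73 days = Jan 20, 2025.
Harvest takes place: Jan 20, 2025 + 84 days = Apr 14, 2025.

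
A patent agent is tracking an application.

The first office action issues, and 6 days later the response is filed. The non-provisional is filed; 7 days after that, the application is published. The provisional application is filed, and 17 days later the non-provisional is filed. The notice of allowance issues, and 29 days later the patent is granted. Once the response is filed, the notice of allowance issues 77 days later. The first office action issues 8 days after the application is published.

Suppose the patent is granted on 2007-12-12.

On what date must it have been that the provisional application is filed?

2007-07-21

The patent is granted: Dec 12, 2007.
The notice of allowance issues: Dec 12, 2007 − 29 days = Nov 13, 2007.
The response is filed: Nov 13, 2007 − 77 days = Aug 28, 2007.
The first office action issues: Aug 28, 2007 − 6 days = Aug 22, 2007.
The application is published: Aug 22, 2007 − 8 days = Aug 14, 2007.
The non-provisional is filed: Aug 14, 2007 − 7 days = Aug 7, 2007.
The provisional application is filed: Aug 7, 2007 − 17 days = Jul 21, 2007.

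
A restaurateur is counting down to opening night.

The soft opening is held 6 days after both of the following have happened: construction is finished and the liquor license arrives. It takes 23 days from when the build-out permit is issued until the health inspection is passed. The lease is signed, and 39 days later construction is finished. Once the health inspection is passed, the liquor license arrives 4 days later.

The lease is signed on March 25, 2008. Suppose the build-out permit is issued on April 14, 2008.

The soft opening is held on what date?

The lease is signed: Mar 25, 2008.
Construction is finished: Mar 25, 2008 + 39 days = May 3, 2008.
The build-out permit is issued: Apr 14, 2008.
The health inspection is passed: Apr 14, 2008 + 23 days = May 7, 2008.
The liquor license arrives: May 7, 2008 + 4 days = May 11, 2008.
Both prerequisites met — construction is finished (May 3, 2008), the liquor license arrives (May 11, 2008); the later is May 11, 2008.
The soft opening is held: May 11, 2008 + 6 days = May 17, 2008.

May 17, 2008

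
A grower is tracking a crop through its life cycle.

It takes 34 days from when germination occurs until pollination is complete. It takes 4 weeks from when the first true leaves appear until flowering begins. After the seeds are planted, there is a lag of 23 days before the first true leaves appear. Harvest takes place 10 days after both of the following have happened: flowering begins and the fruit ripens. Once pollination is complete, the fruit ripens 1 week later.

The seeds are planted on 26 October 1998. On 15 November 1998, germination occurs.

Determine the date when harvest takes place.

The seeds are planted: Oct 26, 1998.
The first true leaves appear: Oct 26, 1998 + 23 days = Nov 18, 1998.
Flowering begins: Nov 18, 1998 + 4 weeks = Dec 16, 1998.
Germination occurs: Nov 15, 1998.
Pollination is complete: Nov 15, 1998 + 34 days = Dec 19, 1998.
The fruit ripens: Dec 19, 1998 + 1 week = Dec 26, 1998.
Both prerequisites met — flowering begins (Dec 16, 1998), the fruit ripens (Dec 26, 1998); the later is Dec 26, 1998.
Harvest takes place: Dec 26, 1998 + 10 days = Jan 5, 1999.

5 January 1999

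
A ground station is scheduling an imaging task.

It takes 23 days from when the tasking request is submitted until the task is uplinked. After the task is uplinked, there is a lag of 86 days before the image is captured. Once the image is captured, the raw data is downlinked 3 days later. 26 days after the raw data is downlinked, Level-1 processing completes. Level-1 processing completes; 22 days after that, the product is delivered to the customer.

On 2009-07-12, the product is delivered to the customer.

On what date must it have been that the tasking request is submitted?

The product is delivered to the customer: Jul 12, 2009.
Level-1 processing completes: Jul 12, 2009 − 22 days = Jun 20, 2009.
The raw data is downlinked: Jun 20, 2009 − 26 days = May 25, 2009.
The image is captured: May 25, 2009 − 3 days = May 22, 2009.
The task is uplinked: May 22, 2009 − 86 days = Feb 25, 2009.
The tasking request is submitted: Feb 25, 2009 − 23 days = Feb 2, 2009.

2009-02-02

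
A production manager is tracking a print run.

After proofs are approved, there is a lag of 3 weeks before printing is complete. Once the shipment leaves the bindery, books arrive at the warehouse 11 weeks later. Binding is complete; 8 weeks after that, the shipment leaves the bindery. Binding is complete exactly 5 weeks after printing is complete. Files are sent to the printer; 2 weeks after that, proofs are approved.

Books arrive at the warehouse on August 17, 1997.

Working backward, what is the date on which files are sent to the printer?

Books arrive at the warehouse: Aug 17, 1997.
The shipment leaves the bindery: Aug 17, 1997 − 11 weeks = Jun 1, 1997.
Binding is complete: Jun 1, 1997 − 8 weeks = Apr 6, 1997.
Printing is complete: Apr 6, 1997 − 5 weeks = Mar 2, 1997.
Proofs are approved: Mar 2, 1997 − 3 weeks = Feb 9, 1997.
Files are sent to the printer: Feb 9, 1997 − 2 weeks = Jan 26, 1997.

January 26, 1997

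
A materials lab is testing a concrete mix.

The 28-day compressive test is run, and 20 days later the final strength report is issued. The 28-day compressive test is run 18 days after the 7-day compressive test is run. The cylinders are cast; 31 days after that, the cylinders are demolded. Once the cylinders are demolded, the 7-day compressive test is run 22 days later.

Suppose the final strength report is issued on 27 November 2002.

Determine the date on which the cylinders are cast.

The final strength report is issued: Nov 27, 2002.
The 28-day compressive test is run: Nov 27, 2002 − 20 days = Nov 7, 2002.
The 7-day compressive test is run: Nov 7, 2002 − 18 days = Oct 20, 2002.
The cylinders are demolded: Oct 20, 2002 − 22 days = Sep 28, 2002.
The cylinders are cast: Sep 28, 2002 − 31 days = Aug 28, 2002.

28 August 2002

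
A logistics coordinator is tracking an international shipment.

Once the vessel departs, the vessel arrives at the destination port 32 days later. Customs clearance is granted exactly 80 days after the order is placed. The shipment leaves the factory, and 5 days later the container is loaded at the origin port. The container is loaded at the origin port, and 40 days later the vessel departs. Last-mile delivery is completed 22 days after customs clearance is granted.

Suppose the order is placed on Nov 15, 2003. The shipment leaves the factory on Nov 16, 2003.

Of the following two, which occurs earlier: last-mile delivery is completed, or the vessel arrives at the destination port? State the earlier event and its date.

The vessel arrives at the destination port — Feb 1, 2004

The order is placed: Nov 15, 2003.
Customs clearance is granted: Nov 15, 2003 + 80 days = Feb 3, 2004.
Last-mile delivery is completed: Feb 3, 2004 + 22 days = Feb 25, 2004.
The shipment leaves the factory: Nov 16, 2003.
The container is loaded at the origin port: Nov 16, 2003 + 5 days = Nov 21, 2003.
The vessel departs: Nov 21, 2003 + 40 days = Dec 31, 2003.
The vessel arrives at the destination port: Dec 31, 2003 + 32 days = Feb 1, 2004.
Comparing: last-mile delivery is completed on Feb 25, 2004 vs the vessel arrives at the destination port on Feb 1, 2004. Earlier: the vessel arrives at the destination port.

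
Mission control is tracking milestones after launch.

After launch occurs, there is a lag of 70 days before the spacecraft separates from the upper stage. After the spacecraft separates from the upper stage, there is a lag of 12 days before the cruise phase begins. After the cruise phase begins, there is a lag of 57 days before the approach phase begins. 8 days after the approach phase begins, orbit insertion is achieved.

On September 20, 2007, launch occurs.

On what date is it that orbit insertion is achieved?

February 14, 2008

Launch occurs: Sep 20, 2007.
The spacecraft separates from the upper stage: Sep 20, 2007 + 70 days = Nov 29, 2007.
The cruise phase begins: Nov 29, 2007 + 12 days = Dec 11, 2007.
The approach phase begins: Dec 11, 2007 + 57 days = Feb 6, 2008.
Orbit insertion is achieved: Feb 6, 2008 + 8 days = Feb 14, 2008.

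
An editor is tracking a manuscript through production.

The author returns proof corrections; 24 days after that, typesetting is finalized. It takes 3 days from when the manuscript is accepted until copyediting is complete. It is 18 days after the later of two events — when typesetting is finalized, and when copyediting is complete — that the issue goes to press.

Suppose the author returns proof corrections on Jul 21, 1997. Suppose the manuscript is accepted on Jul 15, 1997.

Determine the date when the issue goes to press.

Sep 1, 1997

The author returns proof corrections: Jul 21, 1997.
Typesetting is finalized: Jul 21, 1997 + 24 days = Aug 14, 1997.
The manuscript is accepted: Jul 15, 1997.
Copyediting is complete: Jul 15, 1997 + 3 days = Jul 18, 1997.
Both prerequisites met — typesetting is finalized (Aug 14, 1997), copyediting is complete (Jul 18, 1997); the later is Aug 14, 1997.
The issue goes to press: Aug 14, 1997 + 18 days = Sep 1, 1997.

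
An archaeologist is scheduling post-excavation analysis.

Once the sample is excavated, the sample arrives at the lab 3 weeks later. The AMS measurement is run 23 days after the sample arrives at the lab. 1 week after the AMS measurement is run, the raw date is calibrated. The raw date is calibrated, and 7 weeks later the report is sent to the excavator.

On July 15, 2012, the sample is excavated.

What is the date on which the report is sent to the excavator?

October 23, 2012

The sample is excavated: Jul 15, 2012.
The sample arrives at the lab: Jul 15, 2012 + 3 weeks = Aug 5, 2012.
The AMS measurement is run: Aug 5, 2012 + 23 days = Aug 28, 2012.
The raw date is calibrated: Aug 28, 2012 + 1 week = Sep 4, 2012.
The report is sent to the excavator: Sep 4, 2012 + 7 weeks = Oct 23, 2012.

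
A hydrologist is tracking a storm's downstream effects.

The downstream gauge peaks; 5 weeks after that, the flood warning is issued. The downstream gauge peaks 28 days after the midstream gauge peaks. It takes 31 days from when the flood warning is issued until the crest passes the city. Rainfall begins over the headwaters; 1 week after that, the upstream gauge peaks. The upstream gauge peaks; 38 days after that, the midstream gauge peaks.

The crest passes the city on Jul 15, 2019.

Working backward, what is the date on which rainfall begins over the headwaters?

Feb 26, 2019

The crest passes the city: Jul 15, 2019.
The flood warning is issued: Jul 15, 2019 − 31 days = Jun 14, 2019.
The downstream gauge peaks: Jun 14, 2019 − 5 weeks = May 10, 2019.
The midstream gauge peaks: May 10, 2019 − 28 days = Apr 12, 2019.
The upstream gauge peaks: Apr 12, 2019 − 38 days = Mar 5, 2019.
Rainfall begins over the headwaters: Mar 5, 2019 − 1 week = Feb 26, 2019.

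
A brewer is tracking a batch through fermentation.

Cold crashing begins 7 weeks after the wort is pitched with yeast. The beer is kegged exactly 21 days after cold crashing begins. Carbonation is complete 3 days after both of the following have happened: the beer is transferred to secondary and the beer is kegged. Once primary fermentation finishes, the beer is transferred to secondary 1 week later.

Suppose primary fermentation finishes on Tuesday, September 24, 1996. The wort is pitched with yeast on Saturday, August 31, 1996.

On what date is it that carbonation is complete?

Primary fermentation finishes: Sep 24, 1996.
The beer is transferred to secondary: Sep 24, 1996 + 1 week = Oct 1, 1996.
The wort is pitched with yeast: Aug 31, 1996.
Cold crashing begins: Aug 31, 1996 + 7 weeks = Oct 19, 1996.
The beer is kegged: Oct 19, 1996 + 21 days = Nov 9, 1996.
Both prerequisites met — the beer is transferred to secondary (Oct 1, 1996), the beer is kegged (Nov 9, 1996); the later is Nov 9, 1996.
Carbonation is complete: Nov 9, 1996 + 3 days = Nov 12, 1996.

Tuesday, November 12, 1996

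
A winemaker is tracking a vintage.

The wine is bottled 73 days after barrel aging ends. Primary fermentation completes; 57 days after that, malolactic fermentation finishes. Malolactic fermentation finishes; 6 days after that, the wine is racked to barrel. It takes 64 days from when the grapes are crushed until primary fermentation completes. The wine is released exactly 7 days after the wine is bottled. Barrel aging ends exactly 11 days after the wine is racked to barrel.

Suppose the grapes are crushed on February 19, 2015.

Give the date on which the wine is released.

September 25, 2015

The grapes are crushed: Feb 19, 2015.
Primary fermentation completes: Feb 19, 2015 + 64 days = Apr 24, 2015.
Malolactic fermentation finishes: Apr 24, 2015 + 57 days = Jun 20, 2015.
The wine is racked to barrel: Jun 20, 2015 + 6 days = Jun 26, 2015.
Barrel aging ends: Jun 26, 2015 + 11 days = Jul 7, 2015.
The wine is bottled: Jul 7, 2015 + 73 days = Sep 18, 2015.
The wine is released: Sep 18, 2015 + 7 days = Sep 25, 2015.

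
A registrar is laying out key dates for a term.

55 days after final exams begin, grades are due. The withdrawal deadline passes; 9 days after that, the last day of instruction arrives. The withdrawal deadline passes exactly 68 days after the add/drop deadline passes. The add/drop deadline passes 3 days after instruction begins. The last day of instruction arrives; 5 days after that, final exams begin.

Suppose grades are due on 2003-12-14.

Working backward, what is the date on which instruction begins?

Grades are due: Dec 14, 2003.
Final exams begin: Dec 14, 2003 − 55 days = Oct 20, 2003.
The last day of instruction arrives: Oct 20, 2003 − 5 days = Oct 15, 2003.
The withdrawal deadline passes: Oct 15, 2003 − 9 days = Oct 6, 2003.
The add/drop deadline passes: Oct 6, 2003 − 68 days = Jul 30, 2003.
Instruction begins: Jul 30, 2003 − 3 days = Jul 27, 2003.

2003-07-27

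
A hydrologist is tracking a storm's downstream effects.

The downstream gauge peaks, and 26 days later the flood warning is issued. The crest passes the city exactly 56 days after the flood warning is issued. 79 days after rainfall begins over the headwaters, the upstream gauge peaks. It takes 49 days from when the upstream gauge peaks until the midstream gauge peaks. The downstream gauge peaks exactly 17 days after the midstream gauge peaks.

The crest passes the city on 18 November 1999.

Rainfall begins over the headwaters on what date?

The crest passes the city: Nov 18, 1999.
The flood warning is issued: Nov 18, 1999 − 56 days = Sep 23, 1999.
The downstream gauge peaks: Sep 23, 1999 − 26 days = Aug 28, 1999.
The midstream gauge peaks: Aug 28, 1999 − 17 days = Aug 11, 1999.
The upstream gauge peaks: Aug 11, 1999 − 49 days = Jun 23, 1999.
Rainfall begins over the headwaters: Jun 23, 1999 − 79 days = Apr 5, 1999.

5 April 1999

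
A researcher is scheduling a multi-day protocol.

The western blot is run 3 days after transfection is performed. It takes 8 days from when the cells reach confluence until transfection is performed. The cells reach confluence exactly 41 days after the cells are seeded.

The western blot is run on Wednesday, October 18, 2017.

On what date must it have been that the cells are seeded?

Sunday, August 27, 2017

The western blot is run: Oct 18, 2017.
Transfection is performed: Oct 18, 2017 − 3 days = Oct 15, 2017.
The cells reach confluence: Oct 15, 2017 − 8 days = Oct 7, 2017.
The cells are seeded: Oct 7, 2017 − 41 days = Aug 27, 2017.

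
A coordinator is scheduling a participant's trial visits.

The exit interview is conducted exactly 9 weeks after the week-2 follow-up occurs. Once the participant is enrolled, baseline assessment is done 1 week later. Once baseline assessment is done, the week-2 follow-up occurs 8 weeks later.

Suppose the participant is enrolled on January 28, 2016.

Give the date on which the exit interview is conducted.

The participant is enrolled: Jan 28, 2016.
Baseline assessment is done: Jan 28, 2016 + 1 week = Feb 4, 2016.
The week-2 follow-up occurs: Feb 4, 2016 + 8 weeks = Mar 31, 2016.
The exit interview is conducted: Mar 31, 2016 + 9 weeks = Jun 2, 2016.

June 2, 2016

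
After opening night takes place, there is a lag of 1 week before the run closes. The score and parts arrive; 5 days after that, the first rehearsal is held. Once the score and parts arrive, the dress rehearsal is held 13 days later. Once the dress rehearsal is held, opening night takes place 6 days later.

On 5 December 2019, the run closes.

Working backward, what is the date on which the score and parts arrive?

9 November 2019

The run closes: Dec 5, 2019.
Opening night takes place: Dec 5, 2019 − 1 week = Nov 28, 2019.
The dress rehearsal is held: Nov 28, 2019 − 6 days = Nov 22, 2019.
The score and parts arrive: Nov 22, 2019 − 13 days = Nov 9, 2019.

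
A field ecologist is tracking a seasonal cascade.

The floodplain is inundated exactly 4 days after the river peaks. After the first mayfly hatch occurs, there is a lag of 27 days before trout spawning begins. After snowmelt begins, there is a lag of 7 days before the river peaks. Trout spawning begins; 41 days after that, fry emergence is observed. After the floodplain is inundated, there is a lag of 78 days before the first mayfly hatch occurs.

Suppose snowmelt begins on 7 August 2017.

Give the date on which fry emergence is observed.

11 January 2018

Snowmelt begins: Aug 7, 2017.
The river peaks: Aug 7, 2017 + 7 days = Aug 14, 2017.
The floodplain is inundated: Aug 14, 2017 + 4 days = Aug 18, 2017.
The first mayfly hatch occurs: Aug 18, 2017 + 78 days = Nov 4, 2017.
Trout spawning begins: Nov 4, 2017 + 27 days = Dec 1, 2017.
Fry emergence is observed: Dec 1, 2017 + 41 days = Jan 11, 2018.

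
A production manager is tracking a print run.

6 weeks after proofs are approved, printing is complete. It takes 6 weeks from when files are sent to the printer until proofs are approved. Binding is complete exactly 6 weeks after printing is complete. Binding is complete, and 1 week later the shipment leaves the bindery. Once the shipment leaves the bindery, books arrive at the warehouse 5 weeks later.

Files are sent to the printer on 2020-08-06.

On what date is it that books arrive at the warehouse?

Files are sent to the printer: Aug 6, 2020.
Proofs are approved: Aug 6, 2020 + 6 weeks = Sep 17, 2020.
Printing is complete: Sep 17, 2020 + 6 weeks = Oct 29, 2020.
Binding is complete: Oct 29, 2020 + 6 weeks = Dec 10, 2020.
The shipment leaves the bindery: Dec 10, 2020 + 1 week = Dec 17, 2020.
Books arrive at the warehouse: Dec 17, 2020 + 5 weeks = Jan 21, 2021.

2021-01-21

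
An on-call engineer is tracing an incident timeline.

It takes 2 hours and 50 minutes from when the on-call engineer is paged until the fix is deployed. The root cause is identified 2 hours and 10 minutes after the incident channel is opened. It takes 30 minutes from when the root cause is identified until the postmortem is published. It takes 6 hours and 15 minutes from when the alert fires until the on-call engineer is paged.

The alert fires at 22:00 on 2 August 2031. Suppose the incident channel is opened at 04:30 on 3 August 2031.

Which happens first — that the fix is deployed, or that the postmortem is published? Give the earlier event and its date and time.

The alert fires: 22:00 Aug 2, 2031.
The on-call engineer is paged: 22:00 Aug 2, 2031 + 6h15m = 04:15 Aug 3, 2031.
The fix is deployed: 04:15 Aug 3, 2031 + 2h50m = 07:05 Aug 3, 2031.
The incident channel is opened: 04:30 Aug 3, 2031.
The root cause is identified: 04:30 Aug 3, 2031 + 2h10m = 06:40 Aug 3, 2031.
The postmortem is published: 06:40 Aug 3, 2031 + 30m = 07:10 Aug 3, 2031.
Comparing: the fix is deployed at 07:05 Aug 3, 2031 vs the postmortem is published at 07:10 Aug 3, 2031. Earlier: the fix is deployed.

The fix is deployed — 07:05 on 3 August 2031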